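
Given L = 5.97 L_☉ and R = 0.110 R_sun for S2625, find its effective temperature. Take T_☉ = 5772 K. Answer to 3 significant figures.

T/T_☉ = (L/L_☉)^(1/4) / (R/R_☉)^(1/2)
T = 5772 × (5.97)^(1/4) / √(0.110) = 5772 × 1.563 / 0.3317 = 2.720×10^4 K.

2.72×10^4 K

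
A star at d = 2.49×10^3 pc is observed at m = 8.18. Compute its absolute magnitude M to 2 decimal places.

-3.80

M = m − 5 log₁₀(d/10 pc) = 8.18 − 5 log₁₀(2.49×10^3/10)
  = 8.18 − 5 × 2.396 = 8.18 − 11.98 = -3.80.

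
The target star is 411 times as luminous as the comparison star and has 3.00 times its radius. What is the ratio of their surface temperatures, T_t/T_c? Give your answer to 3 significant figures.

L ∝ R²T⁴ gives T ∝ (L/R²)^(1/4), so
T_t/T_c = (411 / 3.00²)^(1/4) = (45.67)^(1/4) = 2.600.

2.60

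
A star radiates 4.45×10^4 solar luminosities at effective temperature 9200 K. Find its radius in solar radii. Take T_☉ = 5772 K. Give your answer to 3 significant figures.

R/R_☉ = √(L/L_☉) / (T/T_☉)² = √(4.45×10^4) / (1.594)²
       = 211.0 / 2.541 = 83.03.

83.0 solar radii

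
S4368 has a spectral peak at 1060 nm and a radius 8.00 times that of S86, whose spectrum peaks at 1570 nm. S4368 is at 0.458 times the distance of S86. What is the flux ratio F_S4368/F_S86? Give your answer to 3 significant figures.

1.47×10^3

Wien's law: T_S4368/T_S86 = λ_S86/λ_S4368 = 1570/1060 = 1.481.
L_S4368/L_S86 = (R_S4368/R_S86)²(T_S4368/T_S86)⁴ = (8.00)²(1.481)⁴ = 308.0.
F_S4368/F_S86 = (L_S4368/L_S86)/(d_S4368/d_S86)² = 308.0/(0.458)² = 1468.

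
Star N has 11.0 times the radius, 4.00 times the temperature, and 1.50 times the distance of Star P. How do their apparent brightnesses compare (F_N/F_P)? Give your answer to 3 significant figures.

1.38×10^4

L_N/L_P = (R_N/R_P)²(T_N/T_P)⁴ = (11.0)² × (4.00)⁴ = 3.098×10^4.
F_N/F_P = (L_N/L_P)/(d_N/d_P)² = 3.098×10^4 / (1.50)² = 1.377×10^4.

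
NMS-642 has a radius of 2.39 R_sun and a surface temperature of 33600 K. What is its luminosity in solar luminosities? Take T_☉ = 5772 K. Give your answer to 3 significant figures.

6.56×10^3 solar luminosities

L/L_☉ = (R/R_☉)² (T/T_☉)⁴ = (2.39)² × (33600/5772)⁴
       = 5.712 × (5.821)⁴ = 5.712 × 1148 = 6559.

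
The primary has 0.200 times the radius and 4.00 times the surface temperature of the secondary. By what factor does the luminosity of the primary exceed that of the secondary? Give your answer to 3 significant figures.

From the Stefan–Boltzmann law, L ∝ R²T⁴, so
L_p/L_s = (R_p/R_s)² (T_p/T_s)⁴ = (0.200)² × (4.00)⁴ = 0.04000 × 256.0 = 10.24.

10.2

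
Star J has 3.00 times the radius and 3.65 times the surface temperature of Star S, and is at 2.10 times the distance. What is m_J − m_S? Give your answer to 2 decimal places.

L_J/L_S = (3.00)²(3.65)⁴ = 1597.
F_J/F_S = (L_J/L_S)/(d_J/d_S)² = 1597/4.410 = 362.2.
m_J − m_S = −2.5 log₁₀(362.2) = -6.40.

-6.40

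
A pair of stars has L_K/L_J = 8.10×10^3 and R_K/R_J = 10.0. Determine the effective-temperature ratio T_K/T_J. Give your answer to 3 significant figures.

3.00

L ∝ R²T⁴ gives T ∝ (L/R²)^(1/4), so
T_K/T_J = (8.10×10^3 / 10.0²)^(1/4) = (81.00)^(1/4) = 3.000.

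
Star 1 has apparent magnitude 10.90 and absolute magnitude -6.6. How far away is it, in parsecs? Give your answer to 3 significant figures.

m − M = 5 log₁₀(d/10 pc)
10.90 − (-6.6) = 17.50 = 5 log₁₀(d/10)
d = 10 × 10^(17.50/5) = 10 × 10^3.500 = 3.162×10^4 pc.

3.16×10^4 pc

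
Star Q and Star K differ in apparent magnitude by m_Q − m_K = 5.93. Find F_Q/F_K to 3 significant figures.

0.00425

F_Q/F_K = 10^(−(m_Q − m_K)/2.5) = 10^(-5.93/2.5) = 10^-2.372 = 0.004246.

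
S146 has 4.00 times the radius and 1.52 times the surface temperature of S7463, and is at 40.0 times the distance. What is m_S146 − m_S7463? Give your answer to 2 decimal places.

3.18

L_S146/L_S7463 = (4.00)²(1.52)⁴ = 85.41.
F_S146/F_S7463 = (L_S146/L_S7463)/(d_S146/d_S7463)² = 85.41/1600 = 0.05338.
m_S146 − m_S7463 = −2.5 log₁₀(0.05338) = 3.18.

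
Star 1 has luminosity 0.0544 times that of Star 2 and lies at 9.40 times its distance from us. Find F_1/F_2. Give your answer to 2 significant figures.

6.2×10^-4

F = L/(4πd²), so F_1/F_2 = (L_1/L_2) / (d_1/d_2)²
= 0.0544 / (9.40)² = 0.0544 / 88.36 = 6.157×10^-4.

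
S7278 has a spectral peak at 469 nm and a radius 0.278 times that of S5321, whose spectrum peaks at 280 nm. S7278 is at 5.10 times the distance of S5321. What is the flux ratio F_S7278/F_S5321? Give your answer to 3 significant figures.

Wien's law: T_S7278/T_S5321 = λ_S5321/λ_S7278 = 280/469 = 0.5970.
L_S7278/L_S5321 = (R_S7278/R_S5321)²(T_S7278/T_S5321)⁴ = (0.278)²(0.5970)⁴ = 0.009818.
F_S7278/F_S5321 = (L_S7278/L_S5321)/(d_S7278/d_S5321)² = 0.009818/(5.10)² = 3.775×10^-4.

3.77×10^-4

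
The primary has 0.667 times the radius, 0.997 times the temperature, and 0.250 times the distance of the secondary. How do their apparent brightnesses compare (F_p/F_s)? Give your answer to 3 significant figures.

L_p/L_s = (R_p/R_s)²(T_p/T_s)⁴ = (0.667)² × (0.997)⁴ = 0.4396.
F_p/F_s = (L_p/L_s)/(d_p/d_s)² = 0.4396 / (0.250)² = 7.033.

7.03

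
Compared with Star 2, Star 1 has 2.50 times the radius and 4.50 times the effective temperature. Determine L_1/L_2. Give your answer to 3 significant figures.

2.56×10^3

From the Stefan–Boltzmann law, L ∝ R²T⁴, so
L_1/L_2 = (R_1/R_2)² (T_1/T_2)⁴ = (2.50)² × (4.50)⁴ = 6.250 × 410.1 = 2563.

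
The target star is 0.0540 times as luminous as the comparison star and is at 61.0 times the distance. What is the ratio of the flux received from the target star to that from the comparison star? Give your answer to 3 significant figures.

1.45×10^-5

F = L/(4πd²), so F_t/F_c = (L_t/L_c) / (d_t/d_c)²
= 0.0540 / (61.0)² = 0.0540 / 3721 = 1.451×10^-5.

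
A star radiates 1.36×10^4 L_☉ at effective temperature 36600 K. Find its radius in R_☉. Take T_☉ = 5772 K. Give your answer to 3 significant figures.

R/R_☉ = √(L/L_☉) / (T/T_☉)² = √(1.36×10^4) / (6.341)²
       = 116.6 / 40.21 = 2.900.

2.90 R_☉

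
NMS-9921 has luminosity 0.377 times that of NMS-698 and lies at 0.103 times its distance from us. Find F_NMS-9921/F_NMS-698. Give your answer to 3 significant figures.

F = L/(4πd²), so F_NMS-9921/F_NMS-698 = (L_NMS-9921/L_NMS-698) / (d_NMS-9921/d_NMS-698)²
= 0.377 / (0.103)² = 0.377 / 0.01061 = 35.54.

35.5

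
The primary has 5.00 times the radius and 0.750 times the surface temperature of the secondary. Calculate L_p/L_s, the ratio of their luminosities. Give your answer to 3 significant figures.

From the Stefan–Boltzmann law, L ∝ R²T⁴, so
L_p/L_s = (R_p/R_s)² (T_p/T_s)⁴ = (5.00)² × (0.750)⁴ = 25.00 × 0.3164 = 7.910.

7.91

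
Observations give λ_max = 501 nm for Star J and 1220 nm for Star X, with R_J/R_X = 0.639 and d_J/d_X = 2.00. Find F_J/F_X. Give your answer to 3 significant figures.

3.59

Wien's law: T_J/T_X = λ_X/λ_J = 1220/501 = 2.435.
L_J/L_X = (R_J/R_X)²(T_J/T_X)⁴ = (0.639)²(2.435)⁴ = 14.36.
F_J/F_X = (L_J/L_X)/(d_J/d_X)² = 14.36/(2.00)² = 3.589.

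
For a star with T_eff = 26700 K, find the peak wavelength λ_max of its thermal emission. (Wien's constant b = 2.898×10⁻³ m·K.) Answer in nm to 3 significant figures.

109 nm

λ_max = b/T = 2.898×10⁻³ / 26700 = 1.09×10^-7 m = 108.5 nm.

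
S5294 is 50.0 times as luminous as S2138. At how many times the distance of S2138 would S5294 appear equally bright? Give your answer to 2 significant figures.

Equal flux requires L_S5294/d_S5294² = L_S2138/d_S2138², so d_S5294/d_S2138 = √(L_S5294/L_S2138)
= √(50.0) = 7.071.

7.1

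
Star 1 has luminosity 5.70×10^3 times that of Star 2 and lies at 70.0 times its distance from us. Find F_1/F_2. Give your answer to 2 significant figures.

F = L/(4πd²), so F_1/F_2 = (L_1/L_2) / (d_1/d_2)²
= 5.70×10^3 / (70.0)² = 5.70×10^3 / 4900 = 1.163.

1.2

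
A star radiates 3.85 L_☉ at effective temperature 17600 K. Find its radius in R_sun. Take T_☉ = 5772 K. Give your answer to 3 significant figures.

R/R_☉ = √(L/L_☉) / (T/T_☉)² = √(3.85) / (3.049)²
       = 1.962 / 9.298 = 0.2110.

0.211 R_sun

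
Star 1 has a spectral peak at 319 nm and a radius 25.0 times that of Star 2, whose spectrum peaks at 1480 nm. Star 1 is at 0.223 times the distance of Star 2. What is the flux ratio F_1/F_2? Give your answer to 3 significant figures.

5.82×10^6

Wien's law: T_1/T_2 = λ_2/λ_1 = 1480/319 = 4.639.
L_1/L_2 = (R_1/R_2)²(T_1/T_2)⁴ = (25.0)²(4.639)⁴ = 2.896×10^5.
F_1/F_2 = (L_1/L_2)/(d_1/d_2)² = 2.896×10^5/(0.223)² = 5.823×10^6.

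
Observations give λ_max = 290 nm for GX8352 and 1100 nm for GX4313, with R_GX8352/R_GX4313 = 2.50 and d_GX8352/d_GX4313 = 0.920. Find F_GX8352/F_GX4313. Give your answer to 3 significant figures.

1.53×10^3

Wien's law: T_GX8352/T_GX4313 = λ_GX4313/λ_GX8352 = 1100/290 = 3.793.
L_GX8352/L_GX4313 = (R_GX8352/R_GX4313)²(T_GX8352/T_GX4313)⁴ = (2.50)²(3.793)⁴ = 1294.
F_GX8352/F_GX4313 = (L_GX8352/L_GX4313)/(d_GX8352/d_GX4313)² = 1294/(0.920)² = 1529.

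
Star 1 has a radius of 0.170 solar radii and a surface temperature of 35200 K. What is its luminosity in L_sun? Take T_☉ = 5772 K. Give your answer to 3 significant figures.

L/L_☉ = (R/R_☉)² (T/T_☉)⁴ = (0.170)² × (35200/5772)⁴
       = 0.02890 × (6.098)⁴ = 0.02890 × 1383 = 39.97.

40.0 L_sun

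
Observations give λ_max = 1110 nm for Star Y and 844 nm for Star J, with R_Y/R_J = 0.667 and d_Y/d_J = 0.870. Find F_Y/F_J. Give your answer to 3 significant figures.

Wien's law: T_Y/T_J = λ_J/λ_Y = 844/1110 = 0.7604.
L_Y/L_J = (R_Y/R_J)²(T_Y/T_J)⁴ = (0.667)²(0.7604)⁴ = 0.1487.
F_Y/F_J = (L_Y/L_J)/(d_Y/d_J)² = 0.1487/(0.870)² = 0.1965.

0.196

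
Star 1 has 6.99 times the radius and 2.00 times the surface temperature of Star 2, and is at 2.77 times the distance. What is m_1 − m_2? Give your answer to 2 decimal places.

-5.02

L_1/L_2 = (6.99)²(2.00)⁴ = 781.8.
F_1/F_2 = (L_1/L_2)/(d_1/d_2)² = 781.8/7.673 = 101.9.
m_1 − m_2 = −2.5 log₁₀(101.9) = -5.02.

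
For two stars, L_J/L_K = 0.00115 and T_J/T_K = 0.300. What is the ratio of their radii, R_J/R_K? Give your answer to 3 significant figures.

L ∝ R²T⁴ gives R ∝ √L / T², so
R_J/R_K = √(0.00115) / (0.300)² = 0.03391 / 0.09000 = 0.3768.

0.377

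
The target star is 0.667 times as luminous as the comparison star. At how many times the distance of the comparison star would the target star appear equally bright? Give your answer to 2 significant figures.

0.82

Equal flux requires L_t/d_t² = L_c/d_c², so d_t/d_c = √(L_t/L_c)
= √(0.667) = 0.8167.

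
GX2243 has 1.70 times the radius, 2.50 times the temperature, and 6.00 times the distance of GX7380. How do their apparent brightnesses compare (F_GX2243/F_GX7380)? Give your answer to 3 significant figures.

3.14

L_GX2243/L_GX7380 = (R_GX2243/R_GX7380)²(T_GX2243/T_GX7380)⁴ = (1.70)² × (2.50)⁴ = 112.9.
F_GX2243/F_GX7380 = (L_GX2243/L_GX7380)/(d_GX2243/d_GX7380)² = 112.9 / (6.00)² = 3.136.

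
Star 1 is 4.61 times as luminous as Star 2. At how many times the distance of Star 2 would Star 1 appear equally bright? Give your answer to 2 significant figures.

2.1

Equal flux requires L_1/d_1² = L_2/d_2², so d_1/d_2 = √(L_1/L_2)
= √(4.61) = 2.147.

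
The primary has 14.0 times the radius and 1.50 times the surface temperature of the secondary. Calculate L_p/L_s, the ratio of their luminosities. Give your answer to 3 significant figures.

From the Stefan–Boltzmann law, L ∝ R²T⁴, so
L_p/L_s = (R_p/R_s)² (T_p/T_s)⁴ = (14.0)² × (1.50)⁴ = 196.0 × 5.062 = 992.2.

992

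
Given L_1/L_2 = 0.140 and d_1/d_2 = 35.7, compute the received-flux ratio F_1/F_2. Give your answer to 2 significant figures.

1.1×10^-4

F = L/(4πd²), so F_1/F_2 = (L_1/L_2) / (d_1/d_2)²
= 0.140 / (35.7)² = 0.140 / 1274 = 1.098×10^-4.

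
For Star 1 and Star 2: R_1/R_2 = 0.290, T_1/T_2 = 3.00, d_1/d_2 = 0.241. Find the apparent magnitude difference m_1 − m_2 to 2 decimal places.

-5.17

L_1/L_2 = (0.290)²(3.00)⁴ = 6.812.
F_1/F_2 = (L_1/L_2)/(d_1/d_2)² = 6.812/0.05808 = 117.3.
m_1 − m_2 = −2.5 log₁₀(117.3) = -5.17.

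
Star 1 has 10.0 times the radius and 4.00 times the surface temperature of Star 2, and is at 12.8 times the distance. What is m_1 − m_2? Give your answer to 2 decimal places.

-5.48

L_1/L_2 = (10.0)²(4.00)⁴ = 2.560×10^4.
F_1/F_2 = (L_1/L_2)/(d_1/d_2)² = 2.560×10^4/163.8 = 156.2.
m_1 − m_2 = −2.5 log₁₀(156.2) = -5.48.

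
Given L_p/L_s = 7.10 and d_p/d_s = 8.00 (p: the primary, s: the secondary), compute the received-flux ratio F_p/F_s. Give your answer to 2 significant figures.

F = L/(4πd²), so F_p/F_s = (L_p/L_s) / (d_p/d_s)²
= 7.10 / (8.00)² = 7.10 / 64.00 = 0.1109.

0.11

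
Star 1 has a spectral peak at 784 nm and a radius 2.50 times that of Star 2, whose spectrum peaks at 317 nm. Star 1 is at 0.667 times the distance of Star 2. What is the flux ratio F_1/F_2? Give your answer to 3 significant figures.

0.375

Wien's law: T_1/T_2 = λ_2/λ_1 = 317/784 = 0.4043.
L_1/L_2 = (R_1/R_2)²(T_1/T_2)⁴ = (2.50)²(0.4043)⁴ = 0.1671.
F_1/F_2 = (L_1/L_2)/(d_1/d_2)² = 0.1671/(0.667)² = 0.3755.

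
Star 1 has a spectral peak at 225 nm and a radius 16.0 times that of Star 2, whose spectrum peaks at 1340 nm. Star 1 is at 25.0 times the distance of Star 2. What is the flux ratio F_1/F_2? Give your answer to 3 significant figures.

Wien's law: T_1/T_2 = λ_2/λ_1 = 1340/225 = 5.956.
L_1/L_2 = (R_1/R_2)²(T_1/T_2)⁴ = (16.0)²(5.956)⁴ = 3.221×10^5.
F_1/F_2 = (L_1/L_2)/(d_1/d_2)² = 3.221×10^5/(25.0)² = 515.3.

515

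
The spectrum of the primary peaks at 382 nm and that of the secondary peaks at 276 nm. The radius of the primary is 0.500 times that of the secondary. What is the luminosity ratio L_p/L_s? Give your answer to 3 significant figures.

Wien's law gives T ∝ 1/λ_max, so T_p/T_s = λ_s/λ_p = 276/382 = 0.7225.
Then L ∝ R²T⁴ gives L_p/L_s = (0.500)² × (0.7225)⁴ = 0.2500 × 0.2725 = 0.06813.

0.0681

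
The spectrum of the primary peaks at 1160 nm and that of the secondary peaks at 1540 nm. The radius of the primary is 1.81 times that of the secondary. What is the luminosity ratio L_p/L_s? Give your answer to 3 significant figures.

Wien's law gives T ∝ 1/λ_max, so T_p/T_s = λ_s/λ_p = 1540/1160 = 1.328.
Then L ∝ R²T⁴ gives L_p/L_s = (1.81)² × (1.328)⁴ = 3.276 × 3.106 = 10.18.

10.2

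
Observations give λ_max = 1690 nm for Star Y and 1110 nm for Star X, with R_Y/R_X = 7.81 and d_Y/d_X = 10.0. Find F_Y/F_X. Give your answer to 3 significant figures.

0.114

Wien's law: T_Y/T_X = λ_X/λ_Y = 1110/1690 = 0.6568.
L_Y/L_X = (R_Y/R_X)²(T_Y/T_X)⁴ = (7.81)²(0.6568)⁴ = 11.35.
F_Y/F_X = (L_Y/L_X)/(d_Y/d_X)² = 11.35/(10.0)² = 0.1135.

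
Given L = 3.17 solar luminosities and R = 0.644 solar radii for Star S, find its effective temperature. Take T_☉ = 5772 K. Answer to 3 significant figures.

T/T_☉ = (L/L_☉)^(1/4) / (R/R_☉)^(1/2)
T = 5772 × (3.17)^(1/4) / √(0.644) = 5772 × 1.334 / 0.8025 = 9597 K.

9.60×10^3 K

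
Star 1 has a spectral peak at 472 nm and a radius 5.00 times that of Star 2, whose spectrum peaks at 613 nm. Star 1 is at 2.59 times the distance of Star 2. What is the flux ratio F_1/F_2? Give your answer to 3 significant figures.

Wien's law: T_1/T_2 = λ_2/λ_1 = 613/472 = 1.299.
L_1/L_2 = (R_1/R_2)²(T_1/T_2)⁴ = (5.00)²(1.299)⁴ = 71.12.
F_1/F_2 = (L_1/L_2)/(d_1/d_2)² = 71.12/(2.59)² = 10.60.

10.6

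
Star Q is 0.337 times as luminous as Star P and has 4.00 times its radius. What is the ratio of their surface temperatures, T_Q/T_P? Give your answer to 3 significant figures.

0.381

L ∝ R²T⁴ gives T ∝ (L/R²)^(1/4), so
T_Q/T_P = (0.337 / 4.00²)^(1/4) = (0.02106)^(1/4) = 0.3810.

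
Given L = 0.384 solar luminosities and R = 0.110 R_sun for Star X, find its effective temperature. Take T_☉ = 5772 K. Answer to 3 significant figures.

T/T_☉ = (L/L_☉)^(1/4) / (R/R_☉)^(1/2)
T = 5772 × (0.384)^(1/4) / √(0.110) = 5772 × 0.7872 / 0.3317 = 1.370×10^4 K.

1.37×10^4 K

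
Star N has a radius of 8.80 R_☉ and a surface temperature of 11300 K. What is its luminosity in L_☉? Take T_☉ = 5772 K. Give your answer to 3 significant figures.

L/L_☉ = (R/R_☉)² (T/T_☉)⁴ = (8.80)² × (11300/5772)⁴
       = 77.44 × (1.958)⁴ = 77.44 × 14.69 = 1138.

1.14×10^3 L_☉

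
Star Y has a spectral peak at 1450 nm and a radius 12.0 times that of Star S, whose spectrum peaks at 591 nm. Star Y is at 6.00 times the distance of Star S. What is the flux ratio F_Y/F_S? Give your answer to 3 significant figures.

0.110

Wien's law: T_Y/T_S = λ_S/λ_Y = 591/1450 = 0.4076.
L_Y/L_S = (R_Y/R_S)²(T_Y/T_S)⁴ = (12.0)²(0.4076)⁴ = 3.974.
F_Y/F_S = (L_Y/L_S)/(d_Y/d_S)² = 3.974/(6.00)² = 0.1104.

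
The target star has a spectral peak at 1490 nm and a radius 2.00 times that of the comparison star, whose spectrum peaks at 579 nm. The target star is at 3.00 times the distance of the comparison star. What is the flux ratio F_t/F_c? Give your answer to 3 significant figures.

Wien's law: T_t/T_c = λ_c/λ_t = 579/1490 = 0.3886.
L_t/L_c = (R_t/R_c)²(T_t/T_c)⁴ = (2.00)²(0.3886)⁴ = 0.09121.
F_t/F_c = (L_t/L_c)/(d_t/d_c)² = 0.09121/(3.00)² = 0.01013.

0.0101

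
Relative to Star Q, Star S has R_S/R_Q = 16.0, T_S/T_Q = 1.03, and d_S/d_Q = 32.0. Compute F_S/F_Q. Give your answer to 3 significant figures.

L_S/L_Q = (R_S/R_Q)²(T_S/T_Q)⁴ = (16.0)² × (1.03)⁴ = 288.1.
F_S/F_Q = (L_S/L_Q)/(d_S/d_Q)² = 288.1 / (32.0)² = 0.2814.

0.281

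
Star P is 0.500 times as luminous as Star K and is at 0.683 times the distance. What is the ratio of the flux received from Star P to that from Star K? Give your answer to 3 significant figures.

F = L/(4πd²), so F_P/F_K = (L_P/L_K) / (d_P/d_K)²
= 0.500 / (0.683)² = 0.500 / 0.4665 = 1.072.

1.07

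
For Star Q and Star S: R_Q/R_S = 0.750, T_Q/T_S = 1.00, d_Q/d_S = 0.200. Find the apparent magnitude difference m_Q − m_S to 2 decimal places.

L_Q/L_S = (0.750)²(1.00)⁴ = 0.5625.
F_Q/F_S = (L_Q/L_S)/(d_Q/d_S)² = 0.5625/0.04000 = 14.06.
m_Q − m_S = −2.5 log₁₀(14.06) = -2.87.

-2.87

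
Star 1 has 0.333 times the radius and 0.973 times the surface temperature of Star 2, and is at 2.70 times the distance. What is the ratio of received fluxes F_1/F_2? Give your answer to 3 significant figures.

0.0136

L_1/L_2 = (R_1/R_2)²(T_1/T_2)⁴ = (0.333)² × (0.973)⁴ = 0.09939.
F_1/F_2 = (L_1/L_2)/(d_1/d_2)² = 0.09939 / (2.70)² = 0.01363.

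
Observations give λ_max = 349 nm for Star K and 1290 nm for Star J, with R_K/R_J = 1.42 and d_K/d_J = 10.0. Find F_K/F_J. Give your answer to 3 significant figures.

Wien's law: T_K/T_J = λ_J/λ_K = 1290/349 = 3.696.
L_K/L_J = (R_K/R_J)²(T_K/T_J)⁴ = (1.42)²(3.696)⁴ = 376.4.
F_K/F_J = (L_K/L_J)/(d_K/d_J)² = 376.4/(10.0)² = 3.764.

3.76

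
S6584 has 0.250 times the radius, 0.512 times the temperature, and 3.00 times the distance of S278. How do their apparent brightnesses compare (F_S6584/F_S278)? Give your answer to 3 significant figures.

4.77×10^-4

L_S6584/L_S278 = (R_S6584/R_S278)²(T_S6584/T_S278)⁴ = (0.250)² × (0.512)⁴ = 0.004295.
F_S6584/F_S278 = (L_S6584/L_S278)/(d_S6584/d_S278)² = 0.004295 / (3.00)² = 4.772×10^-4.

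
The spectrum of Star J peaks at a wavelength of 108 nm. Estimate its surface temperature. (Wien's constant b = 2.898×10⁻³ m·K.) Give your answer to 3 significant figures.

2.68×10^4 K

T = b/λ_max = 2.898×10⁻³ / (108×10⁻⁹) = 2.683×10^4 K.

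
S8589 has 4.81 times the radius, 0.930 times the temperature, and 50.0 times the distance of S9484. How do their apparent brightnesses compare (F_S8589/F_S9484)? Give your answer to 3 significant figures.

0.00692

L_S8589/L_S9484 = (R_S8589/R_S9484)²(T_S8589/T_S9484)⁴ = (4.81)² × (0.930)⁴ = 17.31.
F_S8589/F_S9484 = (L_S8589/L_S9484)/(d_S8589/d_S9484)² = 17.31 / (50.0)² = 0.006923.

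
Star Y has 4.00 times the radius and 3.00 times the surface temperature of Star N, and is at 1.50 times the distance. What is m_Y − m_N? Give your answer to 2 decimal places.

L_Y/L_N = (4.00)²(3.00)⁴ = 1296.
F_Y/F_N = (L_Y/L_N)/(d_Y/d_N)² = 1296/2.250 = 576.0.
m_Y − m_N = −2.5 log₁₀(576.0) = -6.90.

-6.90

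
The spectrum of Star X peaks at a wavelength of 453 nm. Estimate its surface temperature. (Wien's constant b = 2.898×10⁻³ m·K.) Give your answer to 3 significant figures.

T = b/λ_max = 2.898×10⁻³ / (453×10⁻⁹) = 6397 K.

6.40×10^3 K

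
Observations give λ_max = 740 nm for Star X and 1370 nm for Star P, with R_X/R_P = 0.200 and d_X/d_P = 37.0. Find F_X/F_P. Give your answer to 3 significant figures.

Wien's law: T_X/T_P = λ_P/λ_X = 1370/740 = 1.851.
L_X/L_P = (R_X/R_P)²(T_X/T_P)⁴ = (0.200)²(1.851)⁴ = 0.4699.
F_X/F_P = (L_X/L_P)/(d_X/d_P)² = 0.4699/(37.0)² = 3.433×10^-4.

3.43×10^-4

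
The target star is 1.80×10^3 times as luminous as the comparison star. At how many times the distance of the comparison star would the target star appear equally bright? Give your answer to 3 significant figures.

42.4

Equal flux requires L_t/d_t² = L_c/d_c², so d_t/d_c = √(L_t/L_c)
= √(1.80×10^3) = 42.43.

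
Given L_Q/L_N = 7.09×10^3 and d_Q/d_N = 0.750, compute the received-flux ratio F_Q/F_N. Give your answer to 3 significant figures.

1.26×10^4

F = L/(4πd²), so F_Q/F_N = (L_Q/L_N) / (d_Q/d_N)²
= 7.09×10^3 / (0.750)² = 7.09×10^3 / 0.5625 = 1.260×10^4.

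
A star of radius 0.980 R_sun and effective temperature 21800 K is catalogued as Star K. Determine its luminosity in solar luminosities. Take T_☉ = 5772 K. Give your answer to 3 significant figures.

195 solar luminosities

L/L_☉ = (R/R_☉)² (T/T_☉)⁴ = (0.980)² × (21800/5772)⁴
       = 0.9604 × (3.777)⁴ = 0.9604 × 203.5 = 195.4.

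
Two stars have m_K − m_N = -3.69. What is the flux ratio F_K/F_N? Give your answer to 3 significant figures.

29.9

F_K/F_N = 10^(−(m_K − m_N)/2.5) = 10^(3.69/2.5) = 10^1.476 = 29.92.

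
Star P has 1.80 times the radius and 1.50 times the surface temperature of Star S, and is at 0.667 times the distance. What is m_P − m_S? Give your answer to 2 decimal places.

-3.92

L_P/L_S = (1.80)²(1.50)⁴ = 16.40.
F_P/F_S = (L_P/L_S)/(d_P/d_S)² = 16.40/0.4449 = 36.87.
m_P − m_S = −2.5 log₁₀(36.87) = -3.92.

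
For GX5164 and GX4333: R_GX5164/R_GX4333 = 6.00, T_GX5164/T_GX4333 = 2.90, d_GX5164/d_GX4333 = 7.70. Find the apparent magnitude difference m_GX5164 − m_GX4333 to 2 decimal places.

L_GX5164/L_GX4333 = (6.00)²(2.90)⁴ = 2546.
F_GX5164/F_GX4333 = (L_GX5164/L_GX4333)/(d_GX5164/d_GX4333)² = 2546/59.29 = 42.95.
m_GX5164 − m_GX4333 = −2.5 log₁₀(42.95) = -4.08.

-4.08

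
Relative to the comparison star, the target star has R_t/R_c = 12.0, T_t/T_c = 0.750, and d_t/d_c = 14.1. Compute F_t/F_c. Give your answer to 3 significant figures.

L_t/L_c = (R_t/R_c)²(T_t/T_c)⁴ = (12.0)² × (0.750)⁴ = 45.56.
F_t/F_c = (L_t/L_c)/(d_t/d_c)² = 45.56 / (14.1)² = 0.2292.

0.229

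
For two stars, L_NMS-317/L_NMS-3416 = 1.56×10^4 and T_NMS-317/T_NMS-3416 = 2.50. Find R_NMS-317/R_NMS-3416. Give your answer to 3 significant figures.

L ∝ R²T⁴ gives R ∝ √L / T², so
R_NMS-317/R_NMS-3416 = √(1.56×10^4) / (2.50)² = 124.9 / 6.250 = 19.98.

20.0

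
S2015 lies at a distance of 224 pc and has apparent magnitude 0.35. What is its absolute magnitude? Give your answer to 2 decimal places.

-6.40

M = m − 5 log₁₀(d/10 pc) = 0.35 − 5 log₁₀(224/10)
  = 0.35 − 5 × 1.350 = 0.35 − 6.75 = -6.40.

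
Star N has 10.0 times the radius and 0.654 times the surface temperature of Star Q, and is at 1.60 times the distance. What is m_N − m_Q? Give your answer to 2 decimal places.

L_N/L_Q = (10.0)²(0.654)⁴ = 18.29.
F_N/F_Q = (L_N/L_Q)/(d_N/d_Q)² = 18.29/2.560 = 7.146.
m_N − m_Q = −2.5 log₁₀(7.146) = -2.14.

-2.14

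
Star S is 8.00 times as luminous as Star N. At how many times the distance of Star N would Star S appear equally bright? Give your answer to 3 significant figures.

Equal flux requires L_S/d_S² = L_N/d_N², so d_S/d_N = √(L_S/L_N)
= √(8.00) = 2.828.

2.83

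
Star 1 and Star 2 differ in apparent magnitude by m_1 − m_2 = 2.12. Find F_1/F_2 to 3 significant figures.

F_1/F_2 = 10^(−(m_1 − m_2)/2.5) = 10^(-2.12/2.5) = 10^-0.848 = 0.1419.

0.142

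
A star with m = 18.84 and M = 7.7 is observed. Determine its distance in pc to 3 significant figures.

1.69×10^3 pc

m − M = 5 log₁₀(d/10 pc)
18.84 − (7.7) = 11.14 = 5 log₁₀(d/10)
d = 10 × 10^(11.14/5) = 10 × 10^2.228 = 1690 pc.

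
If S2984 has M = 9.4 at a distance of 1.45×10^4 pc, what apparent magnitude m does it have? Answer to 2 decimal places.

m = M + 5 log₁₀(d/10 pc) = 9.4 + 5 log₁₀(1.45×10^4/10)
  = 9.4 + 5 × 3.161 = 9.4 + 15.81 = 25.21.

25.21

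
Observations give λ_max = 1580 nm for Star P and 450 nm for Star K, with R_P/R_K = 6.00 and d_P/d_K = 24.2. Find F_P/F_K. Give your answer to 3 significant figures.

Wien's law: T_P/T_K = λ_K/λ_P = 450/1580 = 0.2848.
L_P/L_K = (R_P/R_K)²(T_P/T_K)⁴ = (6.00)²(0.2848)⁴ = 0.2369.
F_P/F_K = (L_P/L_K)/(d_P/d_K)² = 0.2369/(24.2)² = 4.045×10^-4.

4.04×10^-4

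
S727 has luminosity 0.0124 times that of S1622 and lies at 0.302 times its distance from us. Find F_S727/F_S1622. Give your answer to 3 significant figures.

0.136

F = L/(4πd²), so F_S727/F_S1622 = (L_S727/L_S1622) / (d_S727/d_S1622)²
= 0.0124 / (0.302)² = 0.0124 / 0.09120 = 0.1360.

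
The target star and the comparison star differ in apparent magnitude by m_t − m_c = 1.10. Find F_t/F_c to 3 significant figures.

F_t/F_c = 10^(−(m_t − m_c)/2.5) = 10^(-1.10/2.5) = 10^-0.440 = 0.3631.

0.363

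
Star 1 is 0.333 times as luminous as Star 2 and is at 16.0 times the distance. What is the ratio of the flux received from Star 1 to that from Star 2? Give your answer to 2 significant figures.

0.0013

F = L/(4πd²), so F_1/F_2 = (L_1/L_2) / (d_1/d_2)²
= 0.333 / (16.0)² = 0.333 / 256.0 = 0.001301.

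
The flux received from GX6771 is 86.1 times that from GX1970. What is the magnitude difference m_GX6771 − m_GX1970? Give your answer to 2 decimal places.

-4.84

m_GX6771 − m_GX1970 = −2.5 log₁₀(F_GX6771/F_GX1970) = −2.5 log₁₀(86.1) = −2.5 × (1.935) = -4.838.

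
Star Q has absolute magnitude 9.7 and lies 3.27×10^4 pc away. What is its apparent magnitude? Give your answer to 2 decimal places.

m = M + 5 log₁₀(d/10 pc) = 9.7 + 5 log₁₀(3.27×10^4/10)
  = 9.7 + 5 × 3.515 = 9.7 + 17.57 = 27.27.

27.27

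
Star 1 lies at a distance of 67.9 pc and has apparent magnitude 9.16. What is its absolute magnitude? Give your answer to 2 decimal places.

5.00

M = m − 5 log₁₀(d/10 pc) = 9.16 − 5 log₁₀(67.9/10)
  = 9.16 − 5 × 0.832 = 9.16 − 4.16 = 5.00.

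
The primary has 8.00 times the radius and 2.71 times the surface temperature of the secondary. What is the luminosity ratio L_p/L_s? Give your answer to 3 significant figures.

3.45×10^3

From the Stefan–Boltzmann law, L ∝ R²T⁴, so
L_p/L_s = (R_p/R_s)² (T_p/T_s)⁴ = (8.00)² × (2.71)⁴ = 64.00 × 53.94 = 3452.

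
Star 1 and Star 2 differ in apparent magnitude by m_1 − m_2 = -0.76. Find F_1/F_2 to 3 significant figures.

2.01

F_1/F_2 = 10^(−(m_1 − m_2)/2.5) = 10^(0.76/2.5) = 10^0.304 = 2.014.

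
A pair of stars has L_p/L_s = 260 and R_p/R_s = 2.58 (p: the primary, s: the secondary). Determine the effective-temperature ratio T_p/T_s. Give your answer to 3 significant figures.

2.50

L ∝ R²T⁴ gives T ∝ (L/R²)^(1/4), so
T_p/T_s = (260 / 2.58²)^(1/4) = (39.06)^(1/4) = 2.500.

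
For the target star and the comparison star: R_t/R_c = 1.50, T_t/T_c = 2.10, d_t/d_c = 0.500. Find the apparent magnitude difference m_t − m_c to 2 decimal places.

-5.61

L_t/L_c = (1.50)²(2.10)⁴ = 43.76.
F_t/F_c = (L_t/L_c)/(d_t/d_c)² = 43.76/0.2500 = 175.0.
m_t − m_c = −2.5 log₁₀(175.0) = -5.61.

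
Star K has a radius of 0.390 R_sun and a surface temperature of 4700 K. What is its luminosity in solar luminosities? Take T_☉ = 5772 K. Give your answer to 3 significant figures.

0.0669 solar luminosities

L/L_☉ = (R/R_☉)² (T/T_☉)⁴ = (0.390)² × (4700/5772)⁴
       = 0.1521 × (0.8143)⁴ = 0.1521 × 0.4396 = 0.06687.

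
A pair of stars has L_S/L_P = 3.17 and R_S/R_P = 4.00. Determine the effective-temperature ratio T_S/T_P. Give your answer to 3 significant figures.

0.667

L ∝ R²T⁴ gives T ∝ (L/R²)^(1/4), so
T_S/T_P = (3.17 / 4.00²)^(1/4) = (0.1981)^(1/4) = 0.6672.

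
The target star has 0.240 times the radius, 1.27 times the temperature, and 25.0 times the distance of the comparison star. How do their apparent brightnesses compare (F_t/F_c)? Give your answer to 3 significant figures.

L_t/L_c = (R_t/R_c)²(T_t/T_c)⁴ = (0.240)² × (1.27)⁴ = 0.1498.
F_t/F_c = (L_t/L_c)/(d_t/d_c)² = 0.1498 / (25.0)² = 2.397×10^-4.

2.40×10^-4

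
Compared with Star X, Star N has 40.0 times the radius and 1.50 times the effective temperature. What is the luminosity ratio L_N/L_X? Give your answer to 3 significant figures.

From the Stefan–Boltzmann law, L ∝ R²T⁴, so
L_N/L_X = (R_N/R_X)² (T_N/T_X)⁴ = (40.0)² × (1.50)⁴ = 1600 × 5.062 = 8100.

8.10×10^3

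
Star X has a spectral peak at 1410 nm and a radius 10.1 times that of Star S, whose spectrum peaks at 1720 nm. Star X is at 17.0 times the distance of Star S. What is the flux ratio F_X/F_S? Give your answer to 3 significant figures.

0.782

Wien's law: T_X/T_S = λ_S/λ_X = 1720/1410 = 1.220.
L_X/L_S = (R_X/R_S)²(T_X/T_S)⁴ = (10.1)²(1.220)⁴ = 225.9.
F_X/F_S = (L_X/L_S)/(d_X/d_S)² = 225.9/(17.0)² = 0.7816.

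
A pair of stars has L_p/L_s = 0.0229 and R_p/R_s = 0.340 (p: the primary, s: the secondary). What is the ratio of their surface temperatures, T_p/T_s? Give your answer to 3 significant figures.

0.667

L ∝ R²T⁴ gives T ∝ (L/R²)^(1/4), so
T_p/T_s = (0.0229 / 0.340²)^(1/4) = (0.1981)^(1/4) = 0.6671.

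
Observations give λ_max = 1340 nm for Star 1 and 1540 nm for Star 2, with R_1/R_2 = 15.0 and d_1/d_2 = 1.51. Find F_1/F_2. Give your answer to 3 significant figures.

172

Wien's law: T_1/T_2 = λ_2/λ_1 = 1540/1340 = 1.149.
L_1/L_2 = (R_1/R_2)²(T_1/T_2)⁴ = (15.0)²(1.149)⁴ = 392.5.
F_1/F_2 = (L_1/L_2)/(d_1/d_2)² = 392.5/(1.51)² = 172.1.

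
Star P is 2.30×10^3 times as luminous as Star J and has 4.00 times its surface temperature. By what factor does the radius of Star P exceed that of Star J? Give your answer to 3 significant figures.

3.00

L ∝ R²T⁴ gives R ∝ √L / T², so
R_P/R_J = √(2.30×10^3) / (4.00)² = 47.96 / 16.00 = 2.997.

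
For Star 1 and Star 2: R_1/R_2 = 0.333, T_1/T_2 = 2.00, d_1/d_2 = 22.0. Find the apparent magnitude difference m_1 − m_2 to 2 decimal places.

L_1/L_2 = (0.333)²(2.00)⁴ = 1.774.
F_1/F_2 = (L_1/L_2)/(d_1/d_2)² = 1.774/484.0 = 0.003666.
m_1 − m_2 = −2.5 log₁₀(0.003666) = 6.09.

6.09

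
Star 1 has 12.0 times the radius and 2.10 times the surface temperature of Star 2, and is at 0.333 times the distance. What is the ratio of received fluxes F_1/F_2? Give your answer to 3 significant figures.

2.53×10^4

L_1/L_2 = (R_1/R_2)²(T_1/T_2)⁴ = (12.0)² × (2.10)⁴ = 2801.
F_1/F_2 = (L_1/L_2)/(d_1/d_2)² = 2801 / (0.333)² = 2.526×10^4.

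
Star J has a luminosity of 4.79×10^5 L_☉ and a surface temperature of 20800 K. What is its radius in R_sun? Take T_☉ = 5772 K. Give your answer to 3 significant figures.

53.3 R_sun

R/R_☉ = √(L/L_☉) / (T/T_☉)² = √(4.79×10^5) / (3.604)²
       = 692.1 / 12.99 = 53.30.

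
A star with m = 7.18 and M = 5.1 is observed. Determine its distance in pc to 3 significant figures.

m − M = 5 log₁₀(d/10 pc)
7.18 − (5.1) = 2.08 = 5 log₁₀(d/10)
d = 10 × 10^(2.08/5) = 10 × 10^0.416 = 26.06 pc.

26.1 pc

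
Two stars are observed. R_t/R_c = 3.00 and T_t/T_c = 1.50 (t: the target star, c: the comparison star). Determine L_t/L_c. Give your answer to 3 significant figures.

From the Stefan–Boltzmann law, L ∝ R²T⁴, so
L_t/L_c = (R_t/R_c)² (T_t/T_c)⁴ = (3.00)² × (1.50)⁴ = 9.000 × 5.062 = 45.56.

45.6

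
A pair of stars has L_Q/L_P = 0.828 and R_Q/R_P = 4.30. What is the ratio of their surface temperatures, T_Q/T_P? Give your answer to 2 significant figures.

L ∝ R²T⁴ gives T ∝ (L/R²)^(1/4), so
T_Q/T_P = (0.828 / 4.30²)^(1/4) = (0.04478)^(1/4) = 0.4600.

0.46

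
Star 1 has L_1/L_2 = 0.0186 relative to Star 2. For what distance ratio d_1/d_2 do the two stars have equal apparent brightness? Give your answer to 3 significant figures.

0.136

Equal flux requires L_1/d_1² = L_2/d_2², so d_1/d_2 = √(L_1/L_2)
= √(0.0186) = 0.1364.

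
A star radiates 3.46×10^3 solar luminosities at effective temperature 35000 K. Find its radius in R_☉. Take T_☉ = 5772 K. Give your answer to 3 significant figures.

1.60 R_☉

R/R_☉ = √(L/L_☉) / (T/T_☉)² = √(3.46×10^3) / (6.064)²
       = 58.82 / 36.77 = 1.600.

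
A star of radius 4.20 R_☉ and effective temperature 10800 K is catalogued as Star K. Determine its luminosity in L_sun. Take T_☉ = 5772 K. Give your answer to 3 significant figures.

216 L_sun

L/L_☉ = (R/R_☉)² (T/T_☉)⁴ = (4.20)² × (10800/5772)⁴
       = 17.64 × (1.871)⁴ = 17.64 × 12.26 = 216.2.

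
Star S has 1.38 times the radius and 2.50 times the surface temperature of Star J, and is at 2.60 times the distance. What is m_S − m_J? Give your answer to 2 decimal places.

L_S/L_J = (1.38)²(2.50)⁴ = 74.39.
F_S/F_J = (L_S/L_J)/(d_S/d_J)² = 74.39/6.760 = 11.00.
m_S − m_J = −2.5 log₁₀(11.00) = -2.60.

-2.60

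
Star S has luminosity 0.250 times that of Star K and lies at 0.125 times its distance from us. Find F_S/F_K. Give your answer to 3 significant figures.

F = L/(4πd²), so F_S/F_K = (L_S/L_K) / (d_S/d_K)²
= 0.250 / (0.125)² = 0.250 / 0.01562 = 16.00.

16.0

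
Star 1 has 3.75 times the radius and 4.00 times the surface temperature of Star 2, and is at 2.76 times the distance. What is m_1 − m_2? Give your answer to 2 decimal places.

-6.69

L_1/L_2 = (3.75)²(4.00)⁴ = 3600.
F_1/F_2 = (L_1/L_2)/(d_1/d_2)² = 3600/7.618 = 472.6.
m_1 − m_2 = −2.5 log₁₀(472.6) = -6.69.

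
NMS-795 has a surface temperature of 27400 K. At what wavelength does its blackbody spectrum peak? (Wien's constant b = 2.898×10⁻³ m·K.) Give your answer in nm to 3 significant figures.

106 nm

λ_max = b/T = 2.898×10⁻³ / 27400 = 1.06×10^-7 m = 105.8 nm.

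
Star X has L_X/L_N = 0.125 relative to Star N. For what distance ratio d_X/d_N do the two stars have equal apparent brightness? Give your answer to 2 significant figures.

Equal flux requires L_X/d_X² = L_N/d_N², so d_X/d_N = √(L_X/L_N)
= √(0.125) = 0.3536.

0.35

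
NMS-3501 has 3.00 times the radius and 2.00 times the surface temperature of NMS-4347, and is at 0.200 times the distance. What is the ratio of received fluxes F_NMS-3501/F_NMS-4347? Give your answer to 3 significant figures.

3.60×10^3

L_NMS-3501/L_NMS-4347 = (R_NMS-3501/R_NMS-4347)²(T_NMS-3501/T_NMS-4347)⁴ = (3.00)² × (2.00)⁴ = 144.0.
F_NMS-3501/F_NMS-4347 = (L_NMS-3501/L_NMS-4347)/(d_NMS-3501/d_NMS-4347)² = 144.0 / (0.200)² = 3600.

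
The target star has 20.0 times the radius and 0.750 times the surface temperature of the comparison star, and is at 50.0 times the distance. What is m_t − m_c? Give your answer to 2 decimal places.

3.24

L_t/L_c = (20.0)²(0.750)⁴ = 126.6.
F_t/F_c = (L_t/L_c)/(d_t/d_c)² = 126.6/2500 = 0.05063.
m_t − m_c = −2.5 log₁₀(0.05063) = 3.24.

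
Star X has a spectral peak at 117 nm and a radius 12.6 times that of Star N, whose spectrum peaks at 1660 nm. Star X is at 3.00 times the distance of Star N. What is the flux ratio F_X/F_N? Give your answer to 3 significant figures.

Wien's law: T_X/T_N = λ_N/λ_X = 1660/117 = 14.19.
L_X/L_N = (R_X/R_N)²(T_X/T_N)⁴ = (12.6)²(14.19)⁴ = 6.433×10^6.
F_X/F_N = (L_X/L_N)/(d_X/d_N)² = 6.433×10^6/(3.00)² = 7.148×10^5.

7.15×10^5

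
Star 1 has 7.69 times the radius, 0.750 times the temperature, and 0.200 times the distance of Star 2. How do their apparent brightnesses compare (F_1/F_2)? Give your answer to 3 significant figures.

L_1/L_2 = (R_1/R_2)²(T_1/T_2)⁴ = (7.69)² × (0.750)⁴ = 18.71.
F_1/F_2 = (L_1/L_2)/(d_1/d_2)² = 18.71 / (0.200)² = 467.8.

468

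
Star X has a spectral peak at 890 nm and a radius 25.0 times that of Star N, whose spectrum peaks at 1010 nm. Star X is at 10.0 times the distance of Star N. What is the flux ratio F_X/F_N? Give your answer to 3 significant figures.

10.4

Wien's law: T_X/T_N = λ_N/λ_X = 1010/890 = 1.135.
L_X/L_N = (R_X/R_N)²(T_X/T_N)⁴ = (25.0)²(1.135)⁴ = 1037.
F_X/F_N = (L_X/L_N)/(d_X/d_N)² = 1037/(10.0)² = 10.37.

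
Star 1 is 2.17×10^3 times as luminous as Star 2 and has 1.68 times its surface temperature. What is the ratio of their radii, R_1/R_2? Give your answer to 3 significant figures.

L ∝ R²T⁴ gives R ∝ √L / T², so
R_1/R_2 = √(2.17×10^3) / (1.68)² = 46.58 / 2.822 = 16.50.

16.5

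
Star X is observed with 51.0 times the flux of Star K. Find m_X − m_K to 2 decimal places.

-4.27

m_X − m_K = −2.5 log₁₀(F_X/F_K) = −2.5 log₁₀(51.0) = −2.5 × (1.708) = -4.269.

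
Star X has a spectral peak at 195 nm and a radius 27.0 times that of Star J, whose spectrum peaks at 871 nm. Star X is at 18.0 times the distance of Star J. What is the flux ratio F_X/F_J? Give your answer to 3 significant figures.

Wien's law: T_X/T_J = λ_J/λ_X = 871/195 = 4.467.
L_X/L_J = (R_X/R_J)²(T_X/T_J)⁴ = (27.0)²(4.467)⁴ = 2.902×10^5.
F_X/F_J = (L_X/L_J)/(d_X/d_J)² = 2.902×10^5/(18.0)² = 895.6.

896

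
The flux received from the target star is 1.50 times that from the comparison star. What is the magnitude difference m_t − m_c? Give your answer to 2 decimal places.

-0.44

m_t − m_c = −2.5 log₁₀(F_t/F_c) = −2.5 log₁₀(1.50) = −2.5 × (0.176) = -0.440.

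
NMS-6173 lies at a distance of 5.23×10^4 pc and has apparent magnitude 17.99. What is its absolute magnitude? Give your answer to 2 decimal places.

-0.60

M = m − 5 log₁₀(d/10 pc) = 17.99 − 5 log₁₀(5.23×10^4/10)
  = 17.99 − 5 × 3.719 = 17.99 − 18.59 = -0.60.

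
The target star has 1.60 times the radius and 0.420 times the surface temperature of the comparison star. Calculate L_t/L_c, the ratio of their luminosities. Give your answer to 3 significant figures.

From the Stefan–Boltzmann law, L ∝ R²T⁴, so
L_t/L_c = (R_t/R_c)² (T_t/T_c)⁴ = (1.60)² × (0.420)⁴ = 2.560 × 0.03112 = 0.07966.

0.0797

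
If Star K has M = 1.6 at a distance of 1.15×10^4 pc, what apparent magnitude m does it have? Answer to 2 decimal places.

16.90

m = M + 5 log₁₀(d/10 pc) = 1.6 + 5 log₁₀(1.15×10^4/10)
  = 1.6 + 5 × 3.061 = 1.6 + 15.30 = 16.90.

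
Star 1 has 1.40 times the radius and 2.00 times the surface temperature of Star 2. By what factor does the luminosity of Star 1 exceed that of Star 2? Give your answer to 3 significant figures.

31.4

From the Stefan–Boltzmann law, L ∝ R²T⁴, so
L_1/L_2 = (R_1/R_2)² (T_1/T_2)⁴ = (1.40)² × (2.00)⁴ = 1.960 × 16.00 = 31.36.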